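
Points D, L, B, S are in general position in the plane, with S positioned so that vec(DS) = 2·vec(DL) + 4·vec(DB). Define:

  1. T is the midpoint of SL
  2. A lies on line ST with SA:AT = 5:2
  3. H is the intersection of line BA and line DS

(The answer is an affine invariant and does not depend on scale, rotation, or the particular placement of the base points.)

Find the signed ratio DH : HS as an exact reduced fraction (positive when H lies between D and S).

DH:HS = 23/25

Assign D = (0, 0), L = (1, 0), B = (0, 1), S = (2, 4) — the answer is frame-independent, so this choice is without loss of generality.
1. T is the midpoint of SL ⇒ T = (3/2, 2)
2. A lies on line ST with SA:AT = 5:2 ⇒ A = (23/14, 18/7)
3. H is the intersection of line BA and line DS ⇒ H = (23/24, 23/12)
H = D + t·(S−D) with t = 23/48, so DH:HS = t:(1−t) = 23/48:25/48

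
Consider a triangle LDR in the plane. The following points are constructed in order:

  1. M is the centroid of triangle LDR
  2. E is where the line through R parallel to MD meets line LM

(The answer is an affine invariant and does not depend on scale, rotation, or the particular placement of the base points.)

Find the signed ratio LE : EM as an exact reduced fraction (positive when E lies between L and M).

LE:EM = -2

Work in coordinates with L = (0, 0), D = (1, 0), R = (0, 1).
1. M is the centroid of triangle LDR ⇒ M = (1/3, 1/3)
2. E is where the line through R parallel to MD meets line LM ⇒ E = (2/3, 2/3)
E = L + t·(M−L) with t = 2, so LE:EM = t:(1−t) = 2:-1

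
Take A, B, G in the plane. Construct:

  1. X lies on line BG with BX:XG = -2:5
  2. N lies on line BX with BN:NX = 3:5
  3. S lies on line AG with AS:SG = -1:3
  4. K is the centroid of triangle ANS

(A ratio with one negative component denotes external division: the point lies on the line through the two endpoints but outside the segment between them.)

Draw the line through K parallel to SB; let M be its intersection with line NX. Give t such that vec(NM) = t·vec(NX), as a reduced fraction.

Choose coordinates A = (0, 0), B = (1, 0), G = (0, 1).
1. X lies on line BG with BX:XG = -2:5 ⇒ X = (5/3, -2/3)
2. N lies on line BX with BN:NX = 3:5 ⇒ N = (5/4, -1/4)
3. S lies on line AG with AS:SG = -1:3 ⇒ S = (0, -1/2)
4. K is the centroid of triangle ANS ⇒ K = (5/12, -1/4)
through K parallel to SB: direction (1, 1/2); meets NX at M = (35/36, 1/36)
M = N + t·(X−N) with t = -2/3

t = -2/3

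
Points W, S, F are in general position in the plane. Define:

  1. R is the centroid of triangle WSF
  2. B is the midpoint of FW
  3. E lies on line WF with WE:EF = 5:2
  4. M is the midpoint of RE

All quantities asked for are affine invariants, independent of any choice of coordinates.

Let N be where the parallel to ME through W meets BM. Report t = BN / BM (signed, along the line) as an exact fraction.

Work in coordinates with W = (0, 0), S = (1, 0), F = (0, 1).
1. R is the centroid of triangle WSF ⇒ R = (1/3, 1/3)
2. B is the midpoint of FW ⇒ B = (0, 1/2)
3. E lies on line WF with WE:EF = 5:2 ⇒ E = (0, 5/7)
4. M is the midpoint of RE ⇒ M = (1/6, 11/21)
through W parallel to ME: direction (-1/6, 4/21); meets BM at N = (-7/18, 4/9)
N = B + t·(M−B) with t = -7/3

t = -7/3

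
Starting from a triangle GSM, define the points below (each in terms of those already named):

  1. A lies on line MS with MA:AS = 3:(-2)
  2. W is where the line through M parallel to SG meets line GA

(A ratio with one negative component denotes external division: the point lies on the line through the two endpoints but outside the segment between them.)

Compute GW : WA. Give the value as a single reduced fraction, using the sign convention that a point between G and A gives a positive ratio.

Assign G = (0, 0), S = (1, 0), M = (0, 1) — the answer is frame-independent, so this choice is without loss of generality.
1. A lies on line MS with MA:AS = 3:(-2) ⇒ A = (3, -2)
2. W is where the line through M parallel to SG meets line GA ⇒ W = (-3/2, 1)
W = G + t·(A−G) with t = -1/2, so GW:WA = t:(1−t) = -1/2:3/2

GW:WA = -1/3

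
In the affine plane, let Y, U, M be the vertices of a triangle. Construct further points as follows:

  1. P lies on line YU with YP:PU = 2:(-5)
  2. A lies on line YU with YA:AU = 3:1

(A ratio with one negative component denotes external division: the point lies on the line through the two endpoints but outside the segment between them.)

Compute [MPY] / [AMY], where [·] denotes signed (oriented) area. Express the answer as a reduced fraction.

Choose coordinates Y = (0, 0), U = (1, 0), M = (0, 1).
1. P lies on line YU with YP:PU = 2:(-5) ⇒ P = (-2/3, 0)
2. A lies on line YU with YA:AU = 3:1 ⇒ A = (3/4, 0)
2·[MPY] = 2/3, 2·[AMY] = 3/4
[MPY]:[AMY] = 2/3:3/4 = 8/9

[MPY]:[AMY] = 8/9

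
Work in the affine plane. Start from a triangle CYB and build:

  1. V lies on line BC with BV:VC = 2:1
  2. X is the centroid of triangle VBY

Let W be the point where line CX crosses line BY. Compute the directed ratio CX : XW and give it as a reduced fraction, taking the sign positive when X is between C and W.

CX:XW = 7/2

Set C = (0, 0), Y = (1, 0), B = (0, 1); any affine frame gives the same invariant.
1. V lies on line BC with BV:VC = 2:1 ⇒ V = (0, 1/3)
2. X is the centroid of triangle VBY ⇒ X = (1/3, 4/9)
line CX meets BY at W = (3/7, 4/7)
X = C + t·(W−C) with t = 7/9, so CX:XW = 7/9:2/9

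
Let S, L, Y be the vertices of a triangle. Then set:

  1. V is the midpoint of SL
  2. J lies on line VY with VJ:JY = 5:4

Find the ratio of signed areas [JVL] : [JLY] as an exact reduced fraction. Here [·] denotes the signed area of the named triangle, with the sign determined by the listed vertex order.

[JVL]:[JLY] = 5/4

Assign S = (0, 0), L = (1, 0), Y = (0, 1) — the answer is frame-independent, so this choice is without loss of generality.
1. V is the midpoint of SL ⇒ V = (1/2, 0)
2. J lies on line VY with VJ:JY = 5:4 ⇒ J = (2/9, 5/9)
2·[JVL] = 5/18, 2·[JLY] = 2/9
[JVL]:[JLY] = 5/18:2/9 = 5/4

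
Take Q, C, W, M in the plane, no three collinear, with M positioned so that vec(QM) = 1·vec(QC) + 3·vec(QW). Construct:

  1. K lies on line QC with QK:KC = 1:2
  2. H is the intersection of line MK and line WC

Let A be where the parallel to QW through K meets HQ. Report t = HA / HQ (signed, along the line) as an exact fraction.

t = 4/15

Assign Q = (0, 0), C = (1, 0), W = (0, 1), M = (1, 3) — the answer is frame-independent, so this choice is without loss of generality.
1. K lies on line QC with QK:KC = 1:2 ⇒ K = (1/3, 0)
2. H is the intersection of line MK and line WC ⇒ H = (5/11, 6/11)
through K parallel to QW: direction (0, 1); meets HQ at A = (1/3, 2/5)
A = H + t·(Q−H) with t = 4/15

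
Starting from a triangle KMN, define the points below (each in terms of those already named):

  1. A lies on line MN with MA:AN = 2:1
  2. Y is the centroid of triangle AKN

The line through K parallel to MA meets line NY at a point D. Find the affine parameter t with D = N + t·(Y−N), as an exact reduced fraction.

t = 3

Choose coordinates K = (0, 0), M = (1, 0), N = (0, 1).
1. A lies on line MN with MA:AN = 2:1 ⇒ A = (1/3, 2/3)
2. Y is the centroid of triangle AKN ⇒ Y = (1/9, 5/9)
through K parallel to MA: direction (-2/3, 2/3); meets NY at D = (1/3, -1/3)
D = N + t·(Y−N) with t = 3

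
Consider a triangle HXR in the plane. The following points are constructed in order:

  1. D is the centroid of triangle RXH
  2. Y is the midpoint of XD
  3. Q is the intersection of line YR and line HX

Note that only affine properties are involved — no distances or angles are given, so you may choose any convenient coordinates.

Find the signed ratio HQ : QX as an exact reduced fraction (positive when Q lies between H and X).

Assign H = (0, 0), X = (1, 0), R = (0, 1) — the answer is frame-independent, so this choice is without loss of generality.
1. D is the centroid of triangle RXH ⇒ D = (1/3, 1/3)
2. Y is the midpoint of XD ⇒ Y = (2/3, 1/6)
3. Q is the intersection of line YR and line HX ⇒ Q = (4/5, 0)
Q = H + t·(X−H) with t = 4/5, so HQ:QX = t:(1−t) = 4/5:1/5

HQ:QX = 4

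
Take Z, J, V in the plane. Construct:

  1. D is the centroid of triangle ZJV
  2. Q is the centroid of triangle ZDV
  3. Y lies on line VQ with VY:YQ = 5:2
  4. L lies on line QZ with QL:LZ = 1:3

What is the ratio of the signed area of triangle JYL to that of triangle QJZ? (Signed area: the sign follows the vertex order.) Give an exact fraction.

Assign Z = (0, 0), J = (1, 0), V = (0, 1) — the answer is frame-independent, so this choice is without loss of generality.
1. D is the centroid of triangle ZJV ⇒ D = (1/3, 1/3)
2. Q is the centroid of triangle ZDV ⇒ Q = (1/9, 4/9)
3. Y lies on line VQ with VY:YQ = 5:2 ⇒ Y = (5/63, 38/63)
4. L lies on line QZ with QL:LZ = 1:3 ⇒ L = (1/12, 1/3)
2·[JYL] = 31/126, 2·[QJZ] = -4/9
[JYL]:[QJZ] = 31/126:-4/9 = -31/56

[JYL]:[QJZ] = -31/56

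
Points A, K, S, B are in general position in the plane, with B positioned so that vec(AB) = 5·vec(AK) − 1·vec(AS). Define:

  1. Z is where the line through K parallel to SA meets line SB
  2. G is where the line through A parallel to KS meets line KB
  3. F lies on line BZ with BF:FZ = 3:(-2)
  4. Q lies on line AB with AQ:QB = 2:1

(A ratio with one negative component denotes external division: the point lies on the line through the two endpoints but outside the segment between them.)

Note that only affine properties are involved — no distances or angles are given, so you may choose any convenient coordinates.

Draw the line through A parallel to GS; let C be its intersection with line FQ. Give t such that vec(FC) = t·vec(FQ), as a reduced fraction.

t = 267/377

Choose coordinates A = (0, 0), K = (1, 0), S = (0, 1), B = (5, -1).
1. Z is where the line through K parallel to SA meets line SB ⇒ Z = (1, 3/5)
2. G is where the line through A parallel to KS meets line KB ⇒ G = (-1/3, 1/3)
3. F lies on line BZ with BF:FZ = 3:(-2) ⇒ F = (-7, 19/5)
4. Q lies on line AB with AQ:QB = 2:1 ⇒ Q = (10/3, -2/3)
through A parallel to GS: direction (1/3, 2/3); meets FQ at C = (120/377, 240/377)
C = F + t·(Q−F) with t = 267/377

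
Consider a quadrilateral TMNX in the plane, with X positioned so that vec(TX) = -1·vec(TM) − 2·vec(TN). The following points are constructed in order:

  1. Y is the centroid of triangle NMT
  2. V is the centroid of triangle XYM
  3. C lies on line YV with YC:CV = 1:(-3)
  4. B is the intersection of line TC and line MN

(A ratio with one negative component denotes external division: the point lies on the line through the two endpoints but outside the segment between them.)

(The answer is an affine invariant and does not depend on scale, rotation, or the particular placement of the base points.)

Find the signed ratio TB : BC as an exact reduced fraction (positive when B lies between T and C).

Choose coordinates T = (0, 0), M = (1, 0), N = (0, 1), X = (-1, -2).
1. Y is the centroid of triangle NMT ⇒ Y = (1/3, 1/3)
2. V is the centroid of triangle XYM ⇒ V = (1/9, -5/9)
3. C lies on line YV with YC:CV = 1:(-3) ⇒ C = (4/9, 7/9)
4. B is the intersection of line TC and line MN ⇒ B = (4/11, 7/11)
B = T + t·(C−T) with t = 9/11, so TB:BC = t:(1−t) = 9/11:2/11

TB:BC = 9/2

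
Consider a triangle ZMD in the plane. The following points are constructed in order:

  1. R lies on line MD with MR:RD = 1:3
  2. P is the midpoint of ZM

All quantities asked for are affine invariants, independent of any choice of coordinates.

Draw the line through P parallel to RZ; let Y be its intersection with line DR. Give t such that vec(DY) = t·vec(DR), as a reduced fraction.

Set Z = (0, 0), M = (1, 0), D = (0, 1); any affine frame gives the same invariant.
1. R lies on line MD with MR:RD = 1:3 ⇒ R = (3/4, 1/4)
2. P is the midpoint of ZM ⇒ P = (1/2, 0)
through P parallel to RZ: direction (-3/4, -1/4); meets DR at Y = (7/8, 1/8)
Y = D + t·(R−D) with t = 7/6

t = 7/6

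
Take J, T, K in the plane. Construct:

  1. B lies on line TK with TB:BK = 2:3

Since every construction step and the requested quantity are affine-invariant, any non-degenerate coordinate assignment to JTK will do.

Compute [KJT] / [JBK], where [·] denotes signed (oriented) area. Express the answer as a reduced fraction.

Choose coordinates J = (0, 0), T = (1, 0), K = (0, 1).
1. B lies on line TK with TB:BK = 2:3 ⇒ B = (3/5, 2/5)
2·[KJT] = 1, 2·[JBK] = 3/5
[KJT]:[JBK] = 1:3/5 = 5/3

[KJT]:[JBK] = 5/3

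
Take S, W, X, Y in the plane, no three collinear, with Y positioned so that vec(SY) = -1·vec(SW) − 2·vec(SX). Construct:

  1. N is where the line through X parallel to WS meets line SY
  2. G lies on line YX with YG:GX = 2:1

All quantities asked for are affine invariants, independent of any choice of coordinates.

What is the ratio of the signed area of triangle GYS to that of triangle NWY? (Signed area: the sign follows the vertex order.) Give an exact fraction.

[GYS]:[NWY] = -2/9

Set S = (0, 0), W = (1, 0), X = (0, 1), Y = (-1, -2); any affine frame gives the same invariant.
1. N is where the line through X parallel to WS meets line SY ⇒ N = (1/2, 1)
2. G lies on line YX with YG:GX = 2:1 ⇒ G = (-1/3, 0)
2·[GYS] = 2/3, 2·[NWY] = -3
[GYS]:[NWY] = 2/3:-3 = -2/9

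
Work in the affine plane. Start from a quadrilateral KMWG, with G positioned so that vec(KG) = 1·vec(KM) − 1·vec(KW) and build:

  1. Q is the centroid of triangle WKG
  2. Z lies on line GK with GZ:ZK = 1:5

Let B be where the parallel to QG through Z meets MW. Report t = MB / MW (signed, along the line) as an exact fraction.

Assign K = (0, 0), M = (1, 0), W = (0, 1), G = (1, -1) — the answer is frame-independent, so this choice is without loss of generality.
1. Q is the centroid of triangle WKG ⇒ Q = (1/3, 0)
2. Z lies on line GK with GZ:ZK = 1:5 ⇒ Z = (5/6, -5/6)
through Z parallel to QG: direction (2/3, -1); meets MW at B = (-7/6, 13/6)
B = M + t·(W−M) with t = 13/6

t = 13/6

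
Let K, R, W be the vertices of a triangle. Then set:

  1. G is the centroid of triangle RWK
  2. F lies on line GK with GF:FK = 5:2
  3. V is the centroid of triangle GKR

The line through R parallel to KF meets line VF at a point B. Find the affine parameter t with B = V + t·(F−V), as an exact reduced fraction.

t = -2

Choose coordinates K = (0, 0), R = (1, 0), W = (0, 1).
1. G is the centroid of triangle RWK ⇒ G = (1/3, 1/3)
2. F lies on line GK with GF:FK = 5:2 ⇒ F = (2/21, 2/21)
3. V is the centroid of triangle GKR ⇒ V = (4/9, 1/9)
through R parallel to KF: direction (2/21, 2/21); meets VF at B = (8/7, 1/7)
B = V + t·(F−V) with t = -2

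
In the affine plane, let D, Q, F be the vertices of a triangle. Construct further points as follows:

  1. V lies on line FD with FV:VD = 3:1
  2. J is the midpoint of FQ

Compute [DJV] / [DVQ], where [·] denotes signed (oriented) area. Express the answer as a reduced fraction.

Work in coordinates with D = (0, 0), Q = (1, 0), F = (0, 1).
1. V lies on line FD with FV:VD = 3:1 ⇒ V = (0, 1/4)
2. J is the midpoint of FQ ⇒ J = (1/2, 1/2)
2·[DJV] = 1/8, 2·[DVQ] = -1/4
[DJV]:[DVQ] = 1/8:-1/4 = -1/2

[DJV]:[DVQ] = -1/2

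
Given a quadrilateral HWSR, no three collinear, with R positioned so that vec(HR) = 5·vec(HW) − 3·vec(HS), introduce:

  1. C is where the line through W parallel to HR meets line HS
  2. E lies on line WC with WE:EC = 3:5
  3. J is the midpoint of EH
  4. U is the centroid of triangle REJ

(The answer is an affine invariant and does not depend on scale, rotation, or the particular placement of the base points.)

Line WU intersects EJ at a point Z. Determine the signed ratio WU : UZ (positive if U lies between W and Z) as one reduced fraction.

WU:UZ = -31/40

Choose coordinates H = (0, 0), W = (1, 0), S = (0, 1), R = (5, -3).
1. C is where the line through W parallel to HR meets line HS ⇒ C = (0, 3/5)
2. E lies on line WC with WE:EC = 3:5 ⇒ E = (5/8, 9/40)
3. J is the midpoint of EH ⇒ J = (5/16, 9/80)
4. U is the centroid of triangle REJ ⇒ U = (95/48, -71/80)
line WU meets EJ at Z = (355/496, 639/2480)
U = W + t·(Z−W) with t = -31/9, so WU:UZ = -31/9:40/9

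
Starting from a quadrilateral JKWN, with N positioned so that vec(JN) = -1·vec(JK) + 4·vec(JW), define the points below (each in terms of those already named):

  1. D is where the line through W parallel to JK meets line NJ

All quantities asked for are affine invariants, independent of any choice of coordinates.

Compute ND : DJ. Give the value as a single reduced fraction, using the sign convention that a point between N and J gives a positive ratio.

Set J = (0, 0), K = (1, 0), W = (0, 1), N = (-1, 4); any affine frame gives the same invariant.
1. D is where the line through W parallel to JK meets line NJ ⇒ D = (-1/4, 1)
D = N + t·(J−N) with t = 3/4, so ND:DJ = t:(1−t) = 3/4:1/4

ND:DJ = 3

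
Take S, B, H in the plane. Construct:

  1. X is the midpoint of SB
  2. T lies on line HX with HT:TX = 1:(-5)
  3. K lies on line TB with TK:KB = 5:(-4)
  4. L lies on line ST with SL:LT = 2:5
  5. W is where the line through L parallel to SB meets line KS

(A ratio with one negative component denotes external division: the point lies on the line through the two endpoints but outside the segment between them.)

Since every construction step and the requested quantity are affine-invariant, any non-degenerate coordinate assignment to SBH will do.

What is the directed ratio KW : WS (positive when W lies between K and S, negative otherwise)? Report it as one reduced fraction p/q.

KW:WS = -15

Choose coordinates S = (0, 0), B = (1, 0), H = (0, 1).
1. X is the midpoint of SB ⇒ X = (1/2, 0)
2. T lies on line HX with HT:TX = 1:(-5) ⇒ T = (-1/8, 5/4)
3. K lies on line TB with TK:KB = 5:(-4) ⇒ K = (11/2, -5)
4. L lies on line ST with SL:LT = 2:5 ⇒ L = (-1/28, 5/14)
5. W is where the line through L parallel to SB meets line KS ⇒ W = (-11/28, 5/14)
W = K + t·(S−K) with t = 15/14, so KW:WS = t:(1−t) = 15/14:-1/14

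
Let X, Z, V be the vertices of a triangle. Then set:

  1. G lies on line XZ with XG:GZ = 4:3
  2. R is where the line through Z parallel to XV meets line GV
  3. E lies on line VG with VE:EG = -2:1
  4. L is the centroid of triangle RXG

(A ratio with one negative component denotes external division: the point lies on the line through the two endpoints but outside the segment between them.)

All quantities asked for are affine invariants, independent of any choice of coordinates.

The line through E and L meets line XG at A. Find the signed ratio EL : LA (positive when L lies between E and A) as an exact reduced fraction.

EL:LA = 3

Assign X = (0, 0), Z = (1, 0), V = (0, 1) — the answer is frame-independent, so this choice is without loss of generality.
1. G lies on line XZ with XG:GZ = 4:3 ⇒ G = (4/7, 0)
2. R is where the line through Z parallel to XV meets line GV ⇒ R = (1, -3/4)
3. E lies on line VG with VE:EG = -2:1 ⇒ E = (8/7, -1)
4. L is the centroid of triangle RXG ⇒ L = (11/21, -1/4)
line EL meets XG at A = (20/63, 0)
L = E + t·(A−E) with t = 3/4, so EL:LA = 3/4:1/4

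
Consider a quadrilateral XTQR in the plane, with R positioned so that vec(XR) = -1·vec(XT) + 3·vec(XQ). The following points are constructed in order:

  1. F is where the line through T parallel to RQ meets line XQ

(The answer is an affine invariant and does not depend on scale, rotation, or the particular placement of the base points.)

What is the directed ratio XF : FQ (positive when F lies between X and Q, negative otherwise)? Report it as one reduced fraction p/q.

XF:FQ = -2

Set X = (0, 0), T = (1, 0), Q = (0, 1), R = (-1, 3); any affine frame gives the same invariant.
1. F is where the line through T parallel to RQ meets line XQ ⇒ F = (0, 2)
F = X + t·(Q−X) with t = 2, so XF:FQ = t:(1−t) = 2:-1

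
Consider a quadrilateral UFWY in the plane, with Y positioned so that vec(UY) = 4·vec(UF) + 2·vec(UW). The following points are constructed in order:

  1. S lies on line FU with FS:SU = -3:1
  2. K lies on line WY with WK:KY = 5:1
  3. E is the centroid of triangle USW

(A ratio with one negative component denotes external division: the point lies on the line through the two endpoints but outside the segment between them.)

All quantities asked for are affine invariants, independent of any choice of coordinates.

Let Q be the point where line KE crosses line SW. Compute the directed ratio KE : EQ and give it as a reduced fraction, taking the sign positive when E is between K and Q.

Choose coordinates U = (0, 0), F = (1, 0), W = (0, 1), Y = (4, 2).
1. S lies on line FU with FS:SU = -3:1 ⇒ S = (-1/2, 0)
2. K lies on line WY with WK:KY = 5:1 ⇒ K = (10/3, 11/6)
3. E is the centroid of triangle USW ⇒ E = (-1/6, 1/3)
line KE meets SW at Q = (-25/66, 8/33)
E = K + t·(Q−K) with t = 33/35, so KE:EQ = 33/35:2/35

KE:EQ = 33/2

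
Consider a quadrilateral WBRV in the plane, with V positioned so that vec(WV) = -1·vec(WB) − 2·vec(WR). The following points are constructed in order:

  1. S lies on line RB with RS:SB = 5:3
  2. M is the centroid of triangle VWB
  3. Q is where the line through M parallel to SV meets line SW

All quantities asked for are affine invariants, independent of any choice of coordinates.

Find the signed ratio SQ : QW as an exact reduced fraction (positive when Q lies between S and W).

SQ:QW = -5/26

Work in coordinates with W = (0, 0), B = (1, 0), R = (0, 1), V = (-1, -2).
1. S lies on line RB with RS:SB = 5:3 ⇒ S = (5/8, 3/8)
2. M is the centroid of triangle VWB ⇒ M = (0, -2/3)
3. Q is where the line through M parallel to SV meets line SW ⇒ Q = (65/84, 13/28)
Q = S + t·(W−S) with t = -5/21, so SQ:QW = t:(1−t) = -5/21:26/21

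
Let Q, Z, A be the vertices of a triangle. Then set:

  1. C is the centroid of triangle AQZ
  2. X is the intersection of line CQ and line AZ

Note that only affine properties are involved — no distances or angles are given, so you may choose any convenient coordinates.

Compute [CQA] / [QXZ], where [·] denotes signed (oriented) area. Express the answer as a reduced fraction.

Set Q = (0, 0), Z = (1, 0), A = (0, 1); any affine frame gives the same invariant.
1. C is the centroid of triangle AQZ ⇒ C = (1/3, 1/3)
2. X is the intersection of line CQ and line AZ ⇒ X = (1/2, 1/2)
2·[CQA] = -1/3, 2·[QXZ] = -1/2
[CQA]:[QXZ] = -1/3:-1/2 = 2/3

[CQA]:[QXZ] = 2/3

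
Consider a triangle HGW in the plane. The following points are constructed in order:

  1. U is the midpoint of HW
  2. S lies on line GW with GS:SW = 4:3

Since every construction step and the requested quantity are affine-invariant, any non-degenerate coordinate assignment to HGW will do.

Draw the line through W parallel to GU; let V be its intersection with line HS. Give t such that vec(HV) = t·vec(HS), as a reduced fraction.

t = 14/11

Work in coordinates with H = (0, 0), G = (1, 0), W = (0, 1).
1. U is the midpoint of HW ⇒ U = (0, 1/2)
2. S lies on line GW with GS:SW = 4:3 ⇒ S = (3/7, 4/7)
through W parallel to GU: direction (-1, 1/2); meets HS at V = (6/11, 8/11)
V = H + t·(S−H) with t = 14/11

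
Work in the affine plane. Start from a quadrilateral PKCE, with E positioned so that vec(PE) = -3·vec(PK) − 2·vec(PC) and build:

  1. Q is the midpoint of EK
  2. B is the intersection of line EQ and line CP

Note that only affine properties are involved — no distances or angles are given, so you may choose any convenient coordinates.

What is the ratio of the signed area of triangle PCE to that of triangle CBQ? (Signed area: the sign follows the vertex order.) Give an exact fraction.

[PCE]:[CBQ] = -2

Assign P = (0, 0), K = (1, 0), C = (0, 1), E = (-3, -2) — the answer is frame-independent, so this choice is without loss of generality.
1. Q is the midpoint of EK ⇒ Q = (-1, -1)
2. B is the intersection of line EQ and line CP ⇒ B = (0, -1/2)
2·[PCE] = 3, 2·[CBQ] = -3/2
[PCE]:[CBQ] = 3:-3/2 = -2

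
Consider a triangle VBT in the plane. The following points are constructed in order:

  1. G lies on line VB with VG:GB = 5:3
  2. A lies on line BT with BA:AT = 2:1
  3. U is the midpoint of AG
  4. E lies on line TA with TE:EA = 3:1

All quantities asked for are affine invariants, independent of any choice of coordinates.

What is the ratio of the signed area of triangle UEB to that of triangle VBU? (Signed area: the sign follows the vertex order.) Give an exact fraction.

[UEB]:[VBU] = -27/64

Assign V = (0, 0), B = (1, 0), T = (0, 1) — the answer is frame-independent, so this choice is without loss of generality.
1. G lies on line VB with VG:GB = 5:3 ⇒ G = (5/8, 0)
2. A lies on line BT with BA:AT = 2:1 ⇒ A = (1/3, 2/3)
3. U is the midpoint of AG ⇒ U = (23/48, 1/3)
4. E lies on line TA with TE:EA = 3:1 ⇒ E = (1/4, 3/4)
2·[UEB] = -9/64, 2·[VBU] = 1/3
[UEB]:[VBU] = -9/64:1/3 = -27/64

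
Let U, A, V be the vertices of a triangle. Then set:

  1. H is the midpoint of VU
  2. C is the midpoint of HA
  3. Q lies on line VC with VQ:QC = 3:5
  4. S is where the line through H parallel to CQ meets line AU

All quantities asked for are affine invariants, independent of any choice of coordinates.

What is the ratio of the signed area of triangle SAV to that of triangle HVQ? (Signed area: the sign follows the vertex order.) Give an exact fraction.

[SAV]:[HVQ] = -64/9

Choose coordinates U = (0, 0), A = (1, 0), V = (0, 1).
1. H is the midpoint of VU ⇒ H = (0, 1/2)
2. C is the midpoint of HA ⇒ C = (1/2, 1/4)
3. Q lies on line VC with VQ:QC = 3:5 ⇒ Q = (3/16, 23/32)
4. S is where the line through H parallel to CQ meets line AU ⇒ S = (1/3, 0)
2·[SAV] = 2/3, 2·[HVQ] = -3/32
[SAV]:[HVQ] = 2/3:-3/32 = -64/9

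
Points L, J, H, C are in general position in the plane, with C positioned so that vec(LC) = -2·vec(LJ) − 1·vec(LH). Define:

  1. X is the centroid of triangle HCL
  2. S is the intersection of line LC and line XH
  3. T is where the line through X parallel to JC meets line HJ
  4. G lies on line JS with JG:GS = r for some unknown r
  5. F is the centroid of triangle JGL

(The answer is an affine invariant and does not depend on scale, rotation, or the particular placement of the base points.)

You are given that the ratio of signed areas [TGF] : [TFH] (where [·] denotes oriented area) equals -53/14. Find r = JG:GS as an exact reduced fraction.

r = -2/5

Choose coordinates L = (0, 0), J = (1, 0), H = (0, 1), C = (-2, -1).
1. X is the centroid of triangle HCL ⇒ X = (-2/3, 0)
2. S is the intersection of line LC and line XH ⇒ S = (-1, -1/2)
3. T is where the line through X parallel to JC meets line HJ ⇒ T = (7/12, 5/12)
4. With JG:GS = r, write λ = r/(r+1) so G = J + λ·(S−J); G is affine-linear in λ
5. F is the centroid of triangle JGL ⇒ F is an affine combination of earlier points and hence also affine-linear in λ
Every point depending on G is an affine combination of G and λ-independent points, so each such coordinate is linear in λ; the λ² term in each signed area is a multiple of (S−J)×(S−J) = 0, so 2·[TGF] and 2·[TFH] are each linear in λ. Evaluating at λ=0 and λ=1:
  2·[TGF] = 19/36·λ − 5/36,   2·[TFH] = -35/72·λ − 7/36
So [TGF]:[TFH] = (19/36·λ − 5/36) / (-35/72·λ − 7/36). Setting this equal to -53/14:
  19/36·λ − 5/36 = -53/14·(-35/72·λ − 7/36)  ⇒  λ = -2/3
Then r = λ/(1−λ) = (-2/3)/(5/3) = -2/5. Check: with r = -2/5, G = (7/3, 1/3) and [TGF]:[TFH] = -53/14 as required.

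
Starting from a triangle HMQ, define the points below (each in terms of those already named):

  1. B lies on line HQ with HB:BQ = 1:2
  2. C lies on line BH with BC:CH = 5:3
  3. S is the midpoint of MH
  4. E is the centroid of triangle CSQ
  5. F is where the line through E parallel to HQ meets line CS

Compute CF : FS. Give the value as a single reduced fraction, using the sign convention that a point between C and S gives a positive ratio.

CF:FS = 1/2

Set H = (0, 0), M = (1, 0), Q = (0, 1); any affine frame gives the same invariant.
1. B lies on line HQ with HB:BQ = 1:2 ⇒ B = (0, 1/3)
2. C lies on line BH with BC:CH = 5:3 ⇒ C = (0, 1/8)
3. S is the midpoint of MH ⇒ S = (1/2, 0)
4. E is the centroid of triangle CSQ ⇒ E = (1/6, 3/8)
5. F is where the line through E parallel to HQ meets line CS ⇒ F = (1/6, 1/12)
F = C + t·(S−C) with t = 1/3, so CF:FS = t:(1−t) = 1/3:2/3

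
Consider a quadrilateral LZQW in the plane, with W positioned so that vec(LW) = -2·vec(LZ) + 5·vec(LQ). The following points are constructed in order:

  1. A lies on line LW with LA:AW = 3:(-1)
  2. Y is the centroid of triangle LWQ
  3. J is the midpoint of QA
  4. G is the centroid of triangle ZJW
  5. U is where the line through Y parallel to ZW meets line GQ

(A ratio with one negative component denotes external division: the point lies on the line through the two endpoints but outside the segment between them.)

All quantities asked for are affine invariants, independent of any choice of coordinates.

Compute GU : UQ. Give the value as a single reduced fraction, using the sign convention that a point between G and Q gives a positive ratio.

GU:UQ = -29/4

Assign L = (0, 0), Z = (1, 0), Q = (0, 1), W = (-2, 5) — the answer is frame-independent, so this choice is without loss of generality.
1. A lies on line LW with LA:AW = 3:(-1) ⇒ A = (-3, 15/2)
2. Y is the centroid of triangle LWQ ⇒ Y = (-2/3, 2)
3. J is the midpoint of QA ⇒ J = (-3/2, 17/4)
4. G is the centroid of triangle ZJW ⇒ G = (-5/6, 37/12)
5. U is where the line through Y parallel to ZW meets line GQ ⇒ U = (2/15, 2/3)
U = G + t·(Q−G) with t = 29/25, so GU:UQ = t:(1−t) = 29/25:-4/25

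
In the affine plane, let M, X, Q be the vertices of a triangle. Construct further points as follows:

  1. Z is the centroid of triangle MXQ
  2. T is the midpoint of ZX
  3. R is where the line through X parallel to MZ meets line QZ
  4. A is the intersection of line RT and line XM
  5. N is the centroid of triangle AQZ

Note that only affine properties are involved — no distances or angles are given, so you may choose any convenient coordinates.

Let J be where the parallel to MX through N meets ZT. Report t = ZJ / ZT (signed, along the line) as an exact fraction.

Set M = (0, 0), X = (1, 0), Q = (0, 1); any affine frame gives the same invariant.
1. Z is the centroid of triangle MXQ ⇒ Z = (1/3, 1/3)
2. T is the midpoint of ZX ⇒ T = (2/3, 1/6)
3. R is where the line through X parallel to MZ meets line QZ ⇒ R = (2/3, -1/3)
4. A is the intersection of line RT and line XM ⇒ A = (2/3, 0)
5. N is the centroid of triangle AQZ ⇒ N = (1/3, 4/9)
through N parallel to MX: direction (1, 0); meets ZT at J = (1/9, 4/9)
J = Z + t·(T−Z) with t = -2/3

t = -2/3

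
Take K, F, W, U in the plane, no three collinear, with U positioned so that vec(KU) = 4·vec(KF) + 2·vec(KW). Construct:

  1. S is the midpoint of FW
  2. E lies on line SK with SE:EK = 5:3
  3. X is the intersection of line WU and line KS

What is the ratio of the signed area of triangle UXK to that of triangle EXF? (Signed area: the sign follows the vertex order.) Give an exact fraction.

[UXK]:[EXF] = -128/55

Work in coordinates with K = (0, 0), F = (1, 0), W = (0, 1), U = (4, 2).
1. S is the midpoint of FW ⇒ S = (1/2, 1/2)
2. E lies on line SK with SE:EK = 5:3 ⇒ E = (3/16, 3/16)
3. X is the intersection of line WU and line KS ⇒ X = (4/3, 4/3)
2·[UXK] = 8/3, 2·[EXF] = -55/48
[UXK]:[EXF] = 8/3:-55/48 = -128/55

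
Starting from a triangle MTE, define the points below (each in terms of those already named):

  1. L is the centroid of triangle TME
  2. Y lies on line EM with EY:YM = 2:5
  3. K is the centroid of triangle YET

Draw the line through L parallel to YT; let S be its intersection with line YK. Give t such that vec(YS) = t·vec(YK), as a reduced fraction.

Assign M = (0, 0), T = (1, 0), E = (0, 1) — the answer is frame-independent, so this choice is without loss of generality.
1. L is the centroid of triangle TME ⇒ L = (1/3, 1/3)
2. Y lies on line EM with EY:YM = 2:5 ⇒ Y = (0, 5/7)
3. K is the centroid of triangle YET ⇒ K = (1/3, 4/7)
through L parallel to YT: direction (1, -5/7); meets YK at S = (-1/2, 13/14)
S = Y + t·(K−Y) with t = -3/2

t = -3/2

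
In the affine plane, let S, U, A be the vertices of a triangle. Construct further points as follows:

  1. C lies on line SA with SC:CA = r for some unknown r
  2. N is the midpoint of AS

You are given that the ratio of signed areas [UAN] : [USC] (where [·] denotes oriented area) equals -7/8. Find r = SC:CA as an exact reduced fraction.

r = 4/3

Set S = (0, 0), U = (1, 0), A = (0, 1); any affine frame gives the same invariant.
1. With SC:CA = r, write λ = r/(r+1) so C = S + λ·(A−S); C is affine-linear in λ
2. N is the midpoint of AS ⇒ N = (0, 1/2)
Every point depending on C is an affine combination of C and λ-independent points, so each such coordinate is linear in λ; the λ² term in each signed area is a multiple of (A−S)×(A−S) = 0, so 2·[UAN] and 2·[USC] are each linear in λ. Evaluating at λ=0 and λ=1:
  2·[UAN] = 1/2,   2·[USC] = −λ
So [UAN]:[USC] = (1/2) / (−λ). Setting this equal to -7/8:
  1/2 = -7/8·(−λ)  ⇒  λ = 4/7
Then r = λ/(1−λ) = (4/7)/(3/7) = 4/3. Check: with r = 4/3, C = (0, 4/7) and [UAN]:[USC] = -7/8 as required.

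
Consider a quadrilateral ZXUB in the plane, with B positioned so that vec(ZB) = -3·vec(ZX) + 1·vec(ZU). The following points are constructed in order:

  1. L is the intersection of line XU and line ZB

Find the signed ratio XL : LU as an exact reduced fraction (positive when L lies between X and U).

XL:LU = -1/3

Set Z = (0, 0), X = (1, 0), U = (0, 1), B = (-3, 1); any affine frame gives the same invariant.
1. L is the intersection of line XU and line ZB ⇒ L = (3/2, -1/2)
L = X + t·(U−X) with t = -1/2, so XL:LU = t:(1−t) = -1/2:3/2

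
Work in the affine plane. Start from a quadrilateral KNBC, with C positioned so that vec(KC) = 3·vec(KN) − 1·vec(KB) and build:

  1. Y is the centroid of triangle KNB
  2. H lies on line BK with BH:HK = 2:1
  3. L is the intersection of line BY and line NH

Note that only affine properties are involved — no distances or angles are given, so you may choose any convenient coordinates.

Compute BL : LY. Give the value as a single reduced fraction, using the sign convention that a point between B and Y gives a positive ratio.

Choose coordinates K = (0, 0), N = (1, 0), B = (0, 1), C = (3, -1).
1. Y is the centroid of triangle KNB ⇒ Y = (1/3, 1/3)
2. H lies on line BK with BH:HK = 2:1 ⇒ H = (0, 1/3)
3. L is the intersection of line BY and line NH ⇒ L = (2/5, 1/5)
L = B + t·(Y−B) with t = 6/5, so BL:LY = t:(1−t) = 6/5:-1/5

BL:LY = -6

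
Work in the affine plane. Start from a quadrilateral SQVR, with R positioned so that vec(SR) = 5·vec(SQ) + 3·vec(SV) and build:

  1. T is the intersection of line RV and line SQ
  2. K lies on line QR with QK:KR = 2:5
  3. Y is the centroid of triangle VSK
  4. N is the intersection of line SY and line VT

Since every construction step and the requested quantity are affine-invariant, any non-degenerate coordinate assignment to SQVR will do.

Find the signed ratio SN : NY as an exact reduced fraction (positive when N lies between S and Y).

Set S = (0, 0), Q = (1, 0), V = (0, 1), R = (5, 3); any affine frame gives the same invariant.
1. T is the intersection of line RV and line SQ ⇒ T = (-5/2, 0)
2. K lies on line QR with QK:KR = 2:5 ⇒ K = (15/7, 6/7)
3. Y is the centroid of triangle VSK ⇒ Y = (5/7, 13/21)
4. N is the intersection of line SY and line VT ⇒ N = (15/7, 13/7)
N = S + t·(Y−S) with t = 3, so SN:NY = t:(1−t) = 3:-2

SN:NY = -3/2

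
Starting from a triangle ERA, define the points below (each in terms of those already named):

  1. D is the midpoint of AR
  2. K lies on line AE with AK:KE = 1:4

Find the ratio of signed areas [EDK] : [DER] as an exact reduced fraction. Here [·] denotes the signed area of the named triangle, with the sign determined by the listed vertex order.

Choose coordinates E = (0, 0), R = (1, 0), A = (0, 1).
1. D is the midpoint of AR ⇒ D = (1/2, 1/2)
2. K lies on line AE with AK:KE = 1:4 ⇒ K = (0, 4/5)
2·[EDK] = 2/5, 2·[DER] = 1/2
[EDK]:[DER] = 2/5:1/2 = 4/5

[EDK]:[DER] = 4/5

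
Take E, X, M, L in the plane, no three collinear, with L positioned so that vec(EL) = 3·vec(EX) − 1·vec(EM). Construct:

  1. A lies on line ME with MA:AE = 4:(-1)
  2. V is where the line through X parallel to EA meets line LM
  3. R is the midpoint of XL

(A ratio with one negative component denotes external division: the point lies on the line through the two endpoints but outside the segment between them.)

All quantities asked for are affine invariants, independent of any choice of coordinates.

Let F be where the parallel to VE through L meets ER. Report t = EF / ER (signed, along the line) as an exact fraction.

Work in coordinates with E = (0, 0), X = (1, 0), M = (0, 1), L = (3, -1).
1. A lies on line ME with MA:AE = 4:(-1) ⇒ A = (0, -1/3)
2. V is where the line through X parallel to EA meets line LM ⇒ V = (1, 1/3)
3. R is the midpoint of XL ⇒ R = (2, -1/2)
through L parallel to VE: direction (-1, -1/3); meets ER at F = (24/7, -6/7)
F = E + t·(R−E) with t = 12/7

t = 12/7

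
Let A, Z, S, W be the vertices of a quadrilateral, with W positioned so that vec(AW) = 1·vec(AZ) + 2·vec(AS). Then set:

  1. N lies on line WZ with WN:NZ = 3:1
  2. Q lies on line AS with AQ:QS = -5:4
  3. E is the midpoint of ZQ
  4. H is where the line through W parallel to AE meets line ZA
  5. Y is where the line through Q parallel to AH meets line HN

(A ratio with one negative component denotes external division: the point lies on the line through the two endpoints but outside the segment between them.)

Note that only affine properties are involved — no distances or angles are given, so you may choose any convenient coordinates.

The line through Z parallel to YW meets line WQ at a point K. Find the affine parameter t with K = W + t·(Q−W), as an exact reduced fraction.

Work in coordinates with A = (0, 0), Z = (1, 0), S = (0, 1), W = (1, 2).
1. N lies on line WZ with WN:NZ = 3:1 ⇒ N = (1, 1/2)
2. Q lies on line AS with AQ:QS = -5:4 ⇒ Q = (0, 5)
3. E is the midpoint of ZQ ⇒ E = (1/2, 5/2)
4. H is where the line through W parallel to AE meets line ZA ⇒ H = (3/5, 0)
5. Y is where the line through Q parallel to AH meets line HN ⇒ Y = (23/5, 5)
through Z parallel to YW: direction (-18/5, -3); meets WQ at K = (35/23, 10/23)
K = W + t·(Q−W) with t = -12/23

t = -12/23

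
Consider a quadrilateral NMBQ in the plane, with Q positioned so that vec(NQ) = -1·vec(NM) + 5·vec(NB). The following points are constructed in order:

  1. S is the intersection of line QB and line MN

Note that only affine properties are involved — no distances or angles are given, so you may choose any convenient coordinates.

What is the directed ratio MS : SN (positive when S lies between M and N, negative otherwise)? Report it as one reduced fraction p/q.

Work in coordinates with N = (0, 0), M = (1, 0), B = (0, 1), Q = (-1, 5).
1. S is the intersection of line QB and line MN ⇒ S = (1/4, 0)
S = M + t·(N−M) with t = 3/4, so MS:SN = t:(1−t) = 3/4:1/4

MS:SN = 3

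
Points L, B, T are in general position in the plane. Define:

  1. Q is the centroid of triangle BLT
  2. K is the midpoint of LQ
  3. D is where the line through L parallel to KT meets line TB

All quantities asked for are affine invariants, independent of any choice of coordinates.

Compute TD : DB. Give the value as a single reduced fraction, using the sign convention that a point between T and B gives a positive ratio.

Work in coordinates with L = (0, 0), B = (1, 0), T = (0, 1).
1. Q is the centroid of triangle BLT ⇒ Q = (1/3, 1/3)
2. K is the midpoint of LQ ⇒ K = (1/6, 1/6)
3. D is where the line through L parallel to KT meets line TB ⇒ D = (-1/4, 5/4)
D = T + t·(B−T) with t = -1/4, so TD:DB = t:(1−t) = -1/4:5/4

TD:DB = -1/5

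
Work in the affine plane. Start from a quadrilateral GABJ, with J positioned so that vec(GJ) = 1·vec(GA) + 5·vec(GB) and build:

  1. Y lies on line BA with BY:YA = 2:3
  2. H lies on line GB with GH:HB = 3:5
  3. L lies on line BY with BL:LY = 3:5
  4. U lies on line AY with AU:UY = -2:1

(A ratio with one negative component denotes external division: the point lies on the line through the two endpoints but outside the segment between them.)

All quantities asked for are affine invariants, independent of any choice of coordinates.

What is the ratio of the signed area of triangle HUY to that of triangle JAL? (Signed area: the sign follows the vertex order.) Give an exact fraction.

[HUY]:[JAL] = 3/34

Assign G = (0, 0), A = (1, 0), B = (0, 1), J = (1, 5) — the answer is frame-independent, so this choice is without loss of generality.
1. Y lies on line BA with BY:YA = 2:3 ⇒ Y = (2/5, 3/5)
2. H lies on line GB with GH:HB = 3:5 ⇒ H = (0, 3/8)
3. L lies on line BY with BL:LY = 3:5 ⇒ L = (3/20, 17/20)
4. U lies on line AY with AU:UY = -2:1 ⇒ U = (-1/5, 6/5)
2·[HUY] = -3/8, 2·[JAL] = -17/4
[HUY]:[JAL] = -3/8:-17/4 = 3/34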